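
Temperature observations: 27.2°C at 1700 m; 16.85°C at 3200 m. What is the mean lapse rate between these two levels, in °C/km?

Γ = −ΔT/Δz = (27.2 − 16.85) / (3200 − 1700) m
  = 10.35°C / 1.5 km = 6.9°C/km

6.9°C/km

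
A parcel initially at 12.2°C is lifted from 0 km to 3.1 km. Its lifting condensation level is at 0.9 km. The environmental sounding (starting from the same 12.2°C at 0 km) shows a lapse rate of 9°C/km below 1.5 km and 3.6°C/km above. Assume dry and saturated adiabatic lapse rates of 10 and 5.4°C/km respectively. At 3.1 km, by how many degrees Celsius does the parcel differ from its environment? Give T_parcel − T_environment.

Parcel:
  From 0 m to 900 m (dry): cools by 10 × 0.9 = 9°C, giving 3.2°C.
  From 900 m to 3100 m (saturated): cools by 5.4 × 2.2 = 11.88°C, giving -8.68°C.
Environment:
  From 0 m to 1500 m (environment, lower layer): cools by 9 × 1.5 = 13.5°C, giving -1.3°C.
  From 1500 m to 3100 m (environment, upper layer): cools by 3.6 × 1.6 = 5.76°C, giving -7.06°C.
T_parcel − T_env = -8.68 − (-7.06) = -1.62°C

-1.62°C (parcel cooler than environment)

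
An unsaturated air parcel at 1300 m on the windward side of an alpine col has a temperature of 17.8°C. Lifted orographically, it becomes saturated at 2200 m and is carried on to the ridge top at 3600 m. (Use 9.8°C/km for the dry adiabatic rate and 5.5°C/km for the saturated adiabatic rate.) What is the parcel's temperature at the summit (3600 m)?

1.28°C

From 1300 m to 2200 m (dry): cools by 9.8 × 0.9 = 8.82°C, giving 8.98°C.
From 2200 m to 3600 m (saturated): cools by 5.5 × 1.4 = 7.7°C, giving 1.28°C.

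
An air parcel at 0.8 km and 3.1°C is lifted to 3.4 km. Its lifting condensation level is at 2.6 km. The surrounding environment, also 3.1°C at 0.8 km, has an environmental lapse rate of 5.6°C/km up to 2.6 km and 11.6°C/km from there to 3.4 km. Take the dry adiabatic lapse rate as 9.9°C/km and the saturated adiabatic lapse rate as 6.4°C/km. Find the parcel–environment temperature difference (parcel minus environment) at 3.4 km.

-3.58°C (parcel cooler than environment)

Parcel:
  From 800 m to 2600 m (dry): cools by 9.9 × 1.8 = 17.82°C, giving -14.72°C.
  From 2600 m to 3400 m (saturated): cools by 6.4 × 0.8 = 5.12°C, giving -19.84°C.
Environment:
  From 800 m to 2600 m (environment, lower layer): cools by 5.6 × 1.8 = 10.08°C, giving -6.98°C.
  From 2600 m to 3400 m (environment, upper layer): cools by 11.6 × 0.8 = 9.28°C, giving -16.26°C.
T_parcel − T_env = -19.84 − (-16.26) = -3.58°C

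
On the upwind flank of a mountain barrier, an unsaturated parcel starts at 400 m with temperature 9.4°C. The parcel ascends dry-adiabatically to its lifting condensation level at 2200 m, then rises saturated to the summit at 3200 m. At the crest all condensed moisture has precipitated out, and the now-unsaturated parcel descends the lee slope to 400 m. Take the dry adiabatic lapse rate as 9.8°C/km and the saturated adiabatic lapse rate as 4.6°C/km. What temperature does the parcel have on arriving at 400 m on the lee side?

14.6°C

Dry to 2200 m: -9.8 × 1.8 km = -17.64°C, so T = -8.24°C.
Saturated to 3200 m: -4.6 × 1 km = -4.6°C, so T = -12.84°C.
Dry descent to 400 m: +9.8 × 2.8 km = +27.44°C, so T = 14.6°C.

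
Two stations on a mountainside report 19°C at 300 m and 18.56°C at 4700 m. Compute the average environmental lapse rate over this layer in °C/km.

0.1°C/km

Γ = −ΔT/Δz = (19 − 18.56) / (4700 − 300) m
  = 0.44°C / 4.4 km = 0.1°C/km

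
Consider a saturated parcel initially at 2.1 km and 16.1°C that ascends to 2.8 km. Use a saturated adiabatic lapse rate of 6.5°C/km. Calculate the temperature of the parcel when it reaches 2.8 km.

Saturated adiabatic to 2800 m: -6.5 × 0.7 km = -4.55°C, so T = 11.55°C.

11.55°C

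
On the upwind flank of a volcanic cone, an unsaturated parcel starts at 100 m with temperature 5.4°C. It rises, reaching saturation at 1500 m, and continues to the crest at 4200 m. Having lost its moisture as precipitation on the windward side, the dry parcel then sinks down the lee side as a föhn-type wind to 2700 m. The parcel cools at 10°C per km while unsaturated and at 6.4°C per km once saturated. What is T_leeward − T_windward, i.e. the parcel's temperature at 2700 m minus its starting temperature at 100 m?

-16.28°C

From 100 m to 1500 m (dry): cools by 10 × 1.4 = 14°C, giving -8.6°C.
From 1500 m to 4200 m (saturated): cools by 6.4 × 2.7 = 17.28°C, giving -25.88°C.
From 4200 m to 2700 m (dry descent): warms by 10 × 1.5 = 15°C, giving -10.88°C.
Net change vs windward start: -10.88 − 5.4 = -16.28°C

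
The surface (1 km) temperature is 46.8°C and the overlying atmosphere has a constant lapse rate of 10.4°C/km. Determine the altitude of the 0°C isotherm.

Height above start = (46.8 − 0) / 10.4 = 4.5 km
Altitude = 1000 m + 4500 m = 5500 m

5.5 km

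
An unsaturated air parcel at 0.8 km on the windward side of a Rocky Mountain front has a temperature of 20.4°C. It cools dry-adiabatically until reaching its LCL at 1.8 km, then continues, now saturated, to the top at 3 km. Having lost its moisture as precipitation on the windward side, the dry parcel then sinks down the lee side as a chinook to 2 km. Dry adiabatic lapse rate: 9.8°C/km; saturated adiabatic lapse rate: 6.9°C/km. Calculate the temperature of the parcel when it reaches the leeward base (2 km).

12.12°C

From 800 m to 1800 m (dry): cools by 9.8 × 1 = 9.8°C, giving 10.6°C.
From 1800 m to 3000 m (saturated): cools by 6.9 × 1.2 = 8.28°C, giving 2.32°C.
From 3000 m to 2000 m (dry descent): warms by 9.8 × 1 = 9.8°C, giving 12.12°C.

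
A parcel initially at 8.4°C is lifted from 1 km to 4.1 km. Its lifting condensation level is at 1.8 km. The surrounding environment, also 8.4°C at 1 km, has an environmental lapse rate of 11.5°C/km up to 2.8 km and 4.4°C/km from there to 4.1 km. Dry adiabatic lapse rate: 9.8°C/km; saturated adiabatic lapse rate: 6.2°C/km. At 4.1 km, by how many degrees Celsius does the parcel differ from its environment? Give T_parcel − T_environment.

Parcel:
  Dry to 1800 m: -9.8 × 0.8 km = -7.84°C, so T = 0.56°C.
  Saturated to 4100 m: -6.2 × 2.3 km = -14.26°C, so T = -13.7°C.
Environment:
  Environment, lower layer to 2800 m: -11.5 × 1.8 km = -20.7°C, so T = -12.3°C.
  Environment, upper layer to 4100 m: -4.4 × 1.3 km = -5.72°C, so T = -18.02°C.
T_parcel − T_env = -13.7 − (-18.02) = +4.32°C

+4.32°C (parcel warmer than environment)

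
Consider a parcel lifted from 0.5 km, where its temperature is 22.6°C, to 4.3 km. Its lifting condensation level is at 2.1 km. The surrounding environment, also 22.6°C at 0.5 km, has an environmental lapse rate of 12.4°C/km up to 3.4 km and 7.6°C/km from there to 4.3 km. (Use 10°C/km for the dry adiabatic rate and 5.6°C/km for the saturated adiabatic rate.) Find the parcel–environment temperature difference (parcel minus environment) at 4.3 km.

+14.48°C (parcel warmer than environment)

Parcel:
  500–2100 m, dry: Δz = 1.6 km ⇒ ΔT = -16°C; T = 6.6°C
  2100–4300 m, saturated: Δz = 2.2 km ⇒ ΔT = -12.32°C; T = -5.72°C
Environment:
  500–3400 m, environment, lower layer: Δz = 2.9 km ⇒ ΔT = -35.96°C; T = -13.36°C
  3400–4300 m, environment, upper layer: Δz = 0.9 km ⇒ ΔT = -6.84°C; T = -20.2°C
T_parcel − T_env = -5.72 − (-20.2) = +14.48°C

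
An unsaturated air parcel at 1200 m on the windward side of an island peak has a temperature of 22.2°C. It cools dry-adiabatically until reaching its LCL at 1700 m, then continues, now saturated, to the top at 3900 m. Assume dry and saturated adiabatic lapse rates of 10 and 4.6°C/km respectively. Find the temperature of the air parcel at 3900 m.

Dry to 1700 m: -10 × 0.5 km = -5°C, so T = 17.2°C.
Saturated to 3900 m: -4.6 × 2.2 km = -10.12°C, so T = 7.08°C.

7.08°C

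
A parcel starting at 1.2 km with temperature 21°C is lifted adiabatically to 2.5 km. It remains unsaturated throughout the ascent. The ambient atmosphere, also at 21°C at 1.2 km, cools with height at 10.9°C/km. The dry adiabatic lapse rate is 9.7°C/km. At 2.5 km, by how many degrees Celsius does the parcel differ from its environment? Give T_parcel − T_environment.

Parcel:
  1200 → 2500 m (dry, 9.7°C/km): ΔT = -9.7 × 1.3 = -12.61°C → T = 8.39°C
Environment:
  1200 → 2500 m (environment, 10.9°C/km): ΔT = -10.9 × 1.3 = -14.17°C → T = 6.83°C
T_parcel − T_env = 8.39 − 6.83 = +1.56°C

+1.56°C (parcel warmer than environment)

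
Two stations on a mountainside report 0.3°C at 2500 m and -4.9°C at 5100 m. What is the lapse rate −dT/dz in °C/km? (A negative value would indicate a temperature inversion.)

2°C/km

Γ = −ΔT/Δz = (0.3 − (-4.9)) / (5100 − 2500) m
  = 5.2°C / 2.6 km = 2°C/km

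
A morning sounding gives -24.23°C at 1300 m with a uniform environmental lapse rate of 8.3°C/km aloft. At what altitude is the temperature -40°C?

Height above start = (-24.23 − (-40)) / 8.3 = 1.9 km
Altitude = 1300 m + 1900 m = 3200 m

3200 m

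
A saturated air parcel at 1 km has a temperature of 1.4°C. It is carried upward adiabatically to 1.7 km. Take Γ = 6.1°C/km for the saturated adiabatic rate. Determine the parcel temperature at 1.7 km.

-2.87°C

1000 → 1700 m (saturated adiabatic, 6.1°C/km): ΔT = -6.1 × 0.7 = -4.27°C → T = -2.87°C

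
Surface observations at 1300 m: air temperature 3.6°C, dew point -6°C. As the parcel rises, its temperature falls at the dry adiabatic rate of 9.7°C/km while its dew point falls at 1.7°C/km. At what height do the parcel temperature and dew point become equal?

T and T_d converge at 9.7 − 1.7 = 8°C per km
Height above start = (3.6 − (-6)) / 8 = 1.2 km
LCL altitude = 1300 m + 1200 m = 2500 m

2500 m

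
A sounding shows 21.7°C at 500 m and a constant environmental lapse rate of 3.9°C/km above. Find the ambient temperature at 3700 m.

9.22°C

From 500 m to 3700 m (environmental): cools by 3.9 × 3.2 = 12.48°C, giving 9.22°C.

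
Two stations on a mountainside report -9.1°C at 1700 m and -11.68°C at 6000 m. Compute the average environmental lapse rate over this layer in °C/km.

Γ = −ΔT/Δz = (-9.1 − (-11.68)) / (6000 − 1700) m
  = 2.58°C / 4.3 km = 0.6°C/km

0.6°C/km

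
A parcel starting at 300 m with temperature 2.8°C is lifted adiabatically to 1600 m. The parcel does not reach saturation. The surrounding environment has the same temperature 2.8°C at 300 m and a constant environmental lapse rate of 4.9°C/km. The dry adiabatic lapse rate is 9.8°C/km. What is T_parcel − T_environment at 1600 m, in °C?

-6.37°C (parcel cooler than environment)

Parcel:
  300 → 1600 m (dry, 9.8°C/km): ΔT = -9.8 × 1.3 = -12.74°C → T = -9.94°C
Environment:
  300 → 1600 m (environment, 4.9°C/km): ΔT = -4.9 × 1.3 = -6.37°C → T = -3.57°C
T_parcel − T_env = -9.94 − (-3.57) = -6.37°C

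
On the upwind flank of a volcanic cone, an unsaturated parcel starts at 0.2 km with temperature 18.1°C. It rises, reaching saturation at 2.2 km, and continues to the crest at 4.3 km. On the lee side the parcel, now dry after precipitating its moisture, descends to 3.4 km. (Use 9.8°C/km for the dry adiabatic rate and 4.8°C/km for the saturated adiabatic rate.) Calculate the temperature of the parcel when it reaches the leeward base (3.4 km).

-2.76°C

Dry to 2200 m: -9.8 × 2 km = -19.6°C, so T = -1.5°C.
Saturated to 4300 m: -4.8 × 2.1 km = -10.08°C, so T = -11.58°C.
Dry descent to 3400 m: +9.8 × 0.9 km = +8.82°C, so T = -2.76°C.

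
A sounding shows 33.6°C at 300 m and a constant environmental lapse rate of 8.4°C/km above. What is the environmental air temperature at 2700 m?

300 → 2700 m (environmental, 8.4°C/km): ΔT = -8.4 × 2.4 = -20.16°C → T = 13.44°C

13.44°C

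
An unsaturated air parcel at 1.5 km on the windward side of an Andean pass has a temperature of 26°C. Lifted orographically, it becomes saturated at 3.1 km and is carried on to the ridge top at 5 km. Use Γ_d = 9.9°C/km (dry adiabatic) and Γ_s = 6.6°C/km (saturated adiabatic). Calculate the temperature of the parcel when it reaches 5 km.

-2.38°C

1500–3100 m, dry: Δz = 1.6 km ⇒ ΔT = -15.84°C; T = 10.16°C
3100–5000 m, saturated: Δz = 1.9 km ⇒ ΔT = -12.54°C; T = -2.38°C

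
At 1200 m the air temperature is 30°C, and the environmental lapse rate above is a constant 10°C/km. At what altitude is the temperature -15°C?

5700 m

Height above start = (30 − (-15)) / 10 = 4.5 km
Altitude = 1200 m + 4500 m = 5700 m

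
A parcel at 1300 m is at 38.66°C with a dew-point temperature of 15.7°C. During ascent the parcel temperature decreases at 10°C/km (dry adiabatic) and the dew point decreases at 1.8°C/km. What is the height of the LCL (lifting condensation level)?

T and T_d converge at 10 − 1.8 = 8.2°C per km
Height above start = (38.66 − 15.7) / 8.2 = 2.8 km
LCL altitude = 1300 m + 2800 m = 4100 m

4100 m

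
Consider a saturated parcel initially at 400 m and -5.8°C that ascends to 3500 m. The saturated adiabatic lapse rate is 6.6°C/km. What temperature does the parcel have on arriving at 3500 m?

-26.26°C

Saturated adiabatic to 3500 m: -6.6 × 3.1 km = -20.46°C, so T = -26.26°C.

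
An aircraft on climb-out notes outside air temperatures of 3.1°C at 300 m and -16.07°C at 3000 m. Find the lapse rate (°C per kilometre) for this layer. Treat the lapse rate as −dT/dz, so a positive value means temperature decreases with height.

7.1°C/km

Γ = −ΔT/Δz = (3.1 − (-16.07)) / (3000 − 300) m
  = 19.17°C / 2.7 km = 7.1°C/km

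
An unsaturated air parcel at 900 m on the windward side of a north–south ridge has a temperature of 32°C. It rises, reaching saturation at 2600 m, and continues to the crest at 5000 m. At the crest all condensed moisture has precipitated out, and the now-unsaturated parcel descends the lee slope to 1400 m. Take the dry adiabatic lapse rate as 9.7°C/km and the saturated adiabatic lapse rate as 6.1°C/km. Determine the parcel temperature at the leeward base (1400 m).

Dry to 2600 m: -9.7 × 1.7 km = -16.49°C, so T = 15.51°C.
Saturated to 5000 m: -6.1 × 2.4 km = -14.64°C, so T = 0.87°C.
Dry descent to 1400 m: +9.7 × 3.6 km = +34.92°C, so T = 35.79°C.

35.79°C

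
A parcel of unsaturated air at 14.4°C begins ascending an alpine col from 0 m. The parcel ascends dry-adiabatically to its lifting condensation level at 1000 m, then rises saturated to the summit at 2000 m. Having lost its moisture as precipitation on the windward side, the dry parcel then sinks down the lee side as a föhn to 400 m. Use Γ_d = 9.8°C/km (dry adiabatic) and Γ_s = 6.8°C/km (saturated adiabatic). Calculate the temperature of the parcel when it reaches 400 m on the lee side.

13.48°C

0–1000 m, dry: Δz = 1 km ⇒ ΔT = -9.8°C; T = 4.6°C
1000–2000 m, saturated: Δz = 1 km ⇒ ΔT = -6.8°C; T = -2.2°C
2000–400 m, dry descent: Δz = 1.6 km ⇒ ΔT = +15.68°C; T = 13.48°C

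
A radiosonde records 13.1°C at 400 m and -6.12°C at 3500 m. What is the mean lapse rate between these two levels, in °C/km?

6.2°C/km

Γ = −ΔT/Δz = (13.1 − (-6.12)) / (3500 − 400) m
  = 19.22°C / 3.1 km = 6.2°C/km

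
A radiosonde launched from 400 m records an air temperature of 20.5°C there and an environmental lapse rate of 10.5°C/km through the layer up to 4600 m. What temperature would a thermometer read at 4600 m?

-23.6°C

400–4600 m, environmental: Δz = 4.2 km ⇒ ΔT = -44.1°C; T = -23.6°C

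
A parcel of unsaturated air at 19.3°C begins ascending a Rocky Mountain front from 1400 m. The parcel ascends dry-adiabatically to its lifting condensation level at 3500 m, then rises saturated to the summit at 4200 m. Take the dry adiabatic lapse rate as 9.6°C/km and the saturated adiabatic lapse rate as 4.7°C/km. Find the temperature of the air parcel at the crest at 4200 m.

-4.15°C

Dry to 3500 m: -9.6 × 2.1 km = -20.16°C, so T = -0.86°C.
Saturated to 4200 m: -4.7 × 0.7 km = -3.29°C, so T = -4.15°C.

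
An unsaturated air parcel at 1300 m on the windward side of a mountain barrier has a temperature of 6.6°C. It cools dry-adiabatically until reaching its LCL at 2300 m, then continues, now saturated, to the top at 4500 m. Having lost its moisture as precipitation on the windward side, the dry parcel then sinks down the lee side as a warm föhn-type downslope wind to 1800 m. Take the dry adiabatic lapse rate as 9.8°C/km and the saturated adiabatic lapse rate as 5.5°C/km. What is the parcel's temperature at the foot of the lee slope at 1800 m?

11.16°C

Dry to 2300 m: -9.8 × 1 km = -9.8°C, so T = -3.2°C.
Saturated to 4500 m: -5.5 × 2.2 km = -12.1°C, so T = -15.3°C.
Dry descent to 1800 m: +9.8 × 2.7 km = +26.46°C, so T = 11.16°C.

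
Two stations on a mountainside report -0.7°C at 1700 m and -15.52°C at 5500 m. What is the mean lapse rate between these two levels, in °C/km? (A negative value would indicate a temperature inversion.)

Γ = −ΔT/Δz = (-0.7 − (-15.52)) / (5500 − 1700) m
  = 14.82°C / 3.8 km = 3.9°C/km

3.9°C/km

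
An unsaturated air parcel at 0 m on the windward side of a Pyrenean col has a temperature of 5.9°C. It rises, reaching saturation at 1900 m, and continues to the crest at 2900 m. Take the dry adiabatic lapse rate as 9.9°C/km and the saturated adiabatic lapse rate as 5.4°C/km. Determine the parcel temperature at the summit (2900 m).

-18.31°C

0 → 1900 m (dry, 9.9°C/km): ΔT = -9.9 × 1.9 = -18.81°C → T = -12.91°C
1900 → 2900 m (saturated, 5.4°C/km): ΔT = -5.4 × 1 = -5.4°C → T = -18.31°C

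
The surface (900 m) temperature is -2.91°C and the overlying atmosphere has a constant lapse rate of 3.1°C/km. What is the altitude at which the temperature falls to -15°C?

Height above start = (-2.91 − (-15)) / 3.1 = 3.9 km
Altitude = 900 m + 3900 m = 4800 m

4800 m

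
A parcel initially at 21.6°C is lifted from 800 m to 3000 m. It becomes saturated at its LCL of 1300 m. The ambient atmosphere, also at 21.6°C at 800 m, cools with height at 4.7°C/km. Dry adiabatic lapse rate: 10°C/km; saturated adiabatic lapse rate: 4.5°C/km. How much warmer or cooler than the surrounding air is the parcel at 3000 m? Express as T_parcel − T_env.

Parcel:
  800 → 1300 m (dry, 10°C/km): ΔT = -10 × 0.5 = -5°C → T = 16.6°C
  1300 → 3000 m (saturated, 4.5°C/km): ΔT = -4.5 × 1.7 = -7.65°C → T = 8.95°C
Environment:
  800 → 3000 m (environment, 4.7°C/km): ΔT = -4.7 × 2.2 = -10.34°C → T = 11.26°C
T_parcel − T_env = 8.95 − 11.26 = -2.31°C

-2.31°C (parcel cooler than environment)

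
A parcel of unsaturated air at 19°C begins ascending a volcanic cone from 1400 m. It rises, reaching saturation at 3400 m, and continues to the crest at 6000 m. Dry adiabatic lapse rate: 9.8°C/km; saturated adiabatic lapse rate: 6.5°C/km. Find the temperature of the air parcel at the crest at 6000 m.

Dry to 3400 m: -9.8 × 2 km = -19.6°C, so T = -0.6°C.
Saturated to 6000 m: -6.5 × 2.6 km = -16.9°C, so T = -17.5°C.

-17.5°C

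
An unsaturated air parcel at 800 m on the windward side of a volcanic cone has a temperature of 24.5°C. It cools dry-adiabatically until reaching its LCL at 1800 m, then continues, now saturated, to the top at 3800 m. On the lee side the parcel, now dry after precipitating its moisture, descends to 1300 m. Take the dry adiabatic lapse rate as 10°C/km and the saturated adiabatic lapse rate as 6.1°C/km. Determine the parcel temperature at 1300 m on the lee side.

27.3°C

Dry to 1800 m: -10 × 1 km = -10°C, so T = 14.5°C.
Saturated to 3800 m: -6.1 × 2 km = -12.2°C, so T = 2.3°C.
Dry descent to 1300 m: +10 × 2.5 km = +25°C, so T = 27.3°C.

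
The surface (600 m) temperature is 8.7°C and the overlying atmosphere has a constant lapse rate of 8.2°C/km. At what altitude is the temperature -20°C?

4100 m

Height above start = (8.7 − (-20)) / 8.2 = 3.5 km
Altitude = 600 m + 3500 m = 4100 m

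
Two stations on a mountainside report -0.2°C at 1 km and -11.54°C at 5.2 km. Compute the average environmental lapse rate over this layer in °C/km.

2.7°C/km

Γ = −ΔT/Δz = (-0.2 − (-11.54)) / (5200 − 1000) m
  = 11.34°C / 4.2 km = 2.7°C/km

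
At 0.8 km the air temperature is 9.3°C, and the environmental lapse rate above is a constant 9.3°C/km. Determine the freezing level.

1.8 km

Height above start = (9.3 − 0) / 9.3 = 1 km
Altitude = 800 m + 1000 m = 1800 m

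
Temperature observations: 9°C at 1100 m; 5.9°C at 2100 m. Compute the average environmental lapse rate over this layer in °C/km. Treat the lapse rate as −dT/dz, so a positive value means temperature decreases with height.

Γ = −ΔT/Δz = (9 − 5.9) / (2100 − 1100) m
  = 3.1°C / 1 km = 3.1°C/km

3.1°C/km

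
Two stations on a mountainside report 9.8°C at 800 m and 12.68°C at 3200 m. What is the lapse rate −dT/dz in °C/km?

Γ = −ΔT/Δz = (9.8 − 12.68) / (3200 − 800) m
  = -2.88°C / 2.4 km = -1.2°C/km

-1.2°C/km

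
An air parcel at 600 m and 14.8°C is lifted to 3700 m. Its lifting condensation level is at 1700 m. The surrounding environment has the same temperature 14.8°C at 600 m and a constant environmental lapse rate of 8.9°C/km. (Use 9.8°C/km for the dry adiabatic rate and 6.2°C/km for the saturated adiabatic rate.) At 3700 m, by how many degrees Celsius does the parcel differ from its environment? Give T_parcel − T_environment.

+4.41°C (parcel warmer than environment)

Parcel:
  600 → 1700 m (dry, 9.8°C/km): ΔT = -9.8 × 1.1 = -10.78°C → T = 4.02°C
  1700 → 3700 m (saturated, 6.2°C/km): ΔT = -6.2 × 2 = -12.4°C → T = -8.38°C
Environment:
  600 → 3700 m (environment, 8.9°C/km): ΔT = -8.9 × 3.1 = -27.59°C → T = -12.79°C
T_parcel − T_env = -8.38 − (-12.79) = +4.41°C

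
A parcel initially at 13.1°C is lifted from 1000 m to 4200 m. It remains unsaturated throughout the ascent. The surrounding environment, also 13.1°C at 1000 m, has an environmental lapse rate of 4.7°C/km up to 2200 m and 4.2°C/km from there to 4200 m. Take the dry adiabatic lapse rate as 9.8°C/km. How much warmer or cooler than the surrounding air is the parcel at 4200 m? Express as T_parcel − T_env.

-17.32°C (parcel cooler than environment)

Parcel:
  From 1000 m to 4200 m (dry): cools by 9.8 × 3.2 = 31.36°C, giving -18.26°C.
Environment:
  From 1000 m to 2200 m (environment, lower layer): cools by 4.7 × 1.2 = 5.64°C, giving 7.46°C.
  From 2200 m to 4200 m (environment, upper layer): cools by 4.2 × 2 = 8.4°C, giving -0.94°C.
T_parcel − T_env = -18.26 − (-0.94) = -17.32°C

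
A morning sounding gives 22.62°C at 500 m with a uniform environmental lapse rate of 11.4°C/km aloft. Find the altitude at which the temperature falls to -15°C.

Height above start = (22.62 − (-15)) / 11.4 = 3.3 km
Altitude = 500 m + 3300 m = 3800 m

3800 m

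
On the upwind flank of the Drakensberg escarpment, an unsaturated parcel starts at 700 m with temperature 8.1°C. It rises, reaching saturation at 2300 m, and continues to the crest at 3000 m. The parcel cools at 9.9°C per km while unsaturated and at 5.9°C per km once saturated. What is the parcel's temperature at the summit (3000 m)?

From 700 m to 2300 m (dry): cools by 9.9 × 1.6 = 15.84°C, giving -7.74°C.
From 2300 m to 3000 m (saturated): cools by 5.9 × 0.7 = 4.13°C, giving -11.87°C.

-11.87°C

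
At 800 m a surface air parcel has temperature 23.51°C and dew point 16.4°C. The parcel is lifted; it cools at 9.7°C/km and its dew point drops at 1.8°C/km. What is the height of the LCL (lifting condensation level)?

1700 m

T and T_d converge at 9.7 − 1.8 = 7.9°C per km
Height above start = (23.51 − 16.4) / 7.9 = 0.9 km
LCL altitude = 800 m + 900 m = 1700 m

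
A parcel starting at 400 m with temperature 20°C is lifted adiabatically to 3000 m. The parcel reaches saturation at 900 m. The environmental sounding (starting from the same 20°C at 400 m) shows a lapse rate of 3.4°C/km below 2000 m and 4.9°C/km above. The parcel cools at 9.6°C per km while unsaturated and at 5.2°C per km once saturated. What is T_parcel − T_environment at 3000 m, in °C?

Parcel:
  400–900 m, dry: Δz = 0.5 km ⇒ ΔT = -4.8°C; T = 15.2°C
  900–3000 m, saturated: Δz = 2.1 km ⇒ ΔT = -10.92°C; T = 4.28°C
Environment:
  400–2000 m, environment, lower layer: Δz = 1.6 km ⇒ ΔT = -5.44°C; T = 14.56°C
  2000–3000 m, environment, upper layer: Δz = 1 km ⇒ ΔT = -4.9°C; T = 9.66°C
T_parcel − T_env = 4.28 − 9.66 = -5.38°C

-5.38°C (parcel cooler than environment)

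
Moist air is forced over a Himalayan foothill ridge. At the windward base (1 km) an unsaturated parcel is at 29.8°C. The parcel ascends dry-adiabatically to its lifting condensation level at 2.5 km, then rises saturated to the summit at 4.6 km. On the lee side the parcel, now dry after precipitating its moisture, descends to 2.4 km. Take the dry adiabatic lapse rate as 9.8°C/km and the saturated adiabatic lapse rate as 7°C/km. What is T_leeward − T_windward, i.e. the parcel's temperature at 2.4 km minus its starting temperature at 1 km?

Dry to 2500 m: -9.8 × 1.5 km = -14.7°C, so T = 15.1°C.
Saturated to 4600 m: -7 × 2.1 km = -14.7°C, so T = 0.4°C.
Dry descent to 2400 m: +9.8 × 2.2 km = +21.56°C, so T = 21.96°C.
Net change vs windward start: 21.96 − 29.8 = -7.84°C

-7.84°C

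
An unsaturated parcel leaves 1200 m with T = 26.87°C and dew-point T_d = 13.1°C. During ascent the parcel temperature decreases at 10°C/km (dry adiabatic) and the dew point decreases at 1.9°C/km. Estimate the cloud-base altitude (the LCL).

T and T_d converge at 10 − 1.9 = 8.1°C per km
Height above start = (26.87 − 13.1) / 8.1 = 1.7 km
LCL altitude = 1200 m + 1700 m = 2900 m

2900 m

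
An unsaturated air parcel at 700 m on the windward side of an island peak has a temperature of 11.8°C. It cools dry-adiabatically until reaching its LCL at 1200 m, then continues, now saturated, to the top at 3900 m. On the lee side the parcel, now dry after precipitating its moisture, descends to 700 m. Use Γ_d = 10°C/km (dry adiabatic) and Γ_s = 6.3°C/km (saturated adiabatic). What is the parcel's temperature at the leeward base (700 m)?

21.79°C

700 → 1200 m (dry, 10°C/km): ΔT = -10 × 0.5 = -5°C → T = 6.8°C
1200 → 3900 m (saturated, 6.3°C/km): ΔT = -6.3 × 2.7 = -17.01°C → T = -10.21°C
3900 → 700 m (dry descent, 10°C/km): ΔT = +10 × 3.2 = +32°C → T = 21.79°C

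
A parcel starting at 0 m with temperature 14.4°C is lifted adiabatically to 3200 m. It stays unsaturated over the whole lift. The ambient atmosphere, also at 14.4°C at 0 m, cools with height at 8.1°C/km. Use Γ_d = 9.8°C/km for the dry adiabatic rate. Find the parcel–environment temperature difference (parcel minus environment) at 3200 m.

-5.44°C (parcel cooler than environment)

Parcel:
  0–3200 m, dry: Δz = 3.2 km ⇒ ΔT = -31.36°C; T = -16.96°C
Environment:
  0–3200 m, environment: Δz = 3.2 km ⇒ ΔT = -25.92°C; T = -11.52°C
T_parcel − T_env = -16.96 − (-11.52) = -5.44°C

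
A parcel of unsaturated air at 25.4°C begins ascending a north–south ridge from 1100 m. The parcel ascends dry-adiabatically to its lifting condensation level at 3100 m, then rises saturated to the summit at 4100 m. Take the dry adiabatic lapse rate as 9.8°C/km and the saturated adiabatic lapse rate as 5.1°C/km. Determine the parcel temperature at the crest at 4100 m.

Dry to 3100 m: -9.8 × 2 km = -19.6°C, so T = 5.8°C.
Saturated to 4100 m: -5.1 × 1 km = -5.1°C, so T = 0.7°C.

0.7°C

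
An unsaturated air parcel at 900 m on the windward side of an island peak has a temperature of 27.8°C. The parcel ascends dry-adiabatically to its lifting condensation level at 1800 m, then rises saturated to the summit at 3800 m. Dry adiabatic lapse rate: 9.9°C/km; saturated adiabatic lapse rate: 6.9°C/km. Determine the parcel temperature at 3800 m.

900 → 1800 m (dry, 9.9°C/km): ΔT = -9.9 × 0.9 = -8.91°C → T = 18.89°C
1800 → 3800 m (saturated, 6.9°C/km): ΔT = -6.9 × 2 = -13.8°C → T = 5.09°C

5.09°C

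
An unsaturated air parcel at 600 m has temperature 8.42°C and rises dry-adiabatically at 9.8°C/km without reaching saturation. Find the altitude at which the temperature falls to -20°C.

Height above start = (8.42 − (-20)) / 9.8 = 2.9 km
Altitude = 600 m + 2900 m = 3500 m

3500 m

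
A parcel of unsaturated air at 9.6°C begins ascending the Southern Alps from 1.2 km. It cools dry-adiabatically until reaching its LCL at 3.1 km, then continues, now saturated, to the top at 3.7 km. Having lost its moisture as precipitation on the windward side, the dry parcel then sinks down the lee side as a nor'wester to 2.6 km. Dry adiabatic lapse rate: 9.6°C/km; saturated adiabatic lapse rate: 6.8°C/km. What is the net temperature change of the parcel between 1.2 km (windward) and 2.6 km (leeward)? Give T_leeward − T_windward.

-11.76°C

1200–3100 m, dry: Δz = 1.9 km ⇒ ΔT = -18.24°C; T = -8.64°C
3100–3700 m, saturated: Δz = 0.6 km ⇒ ΔT = -4.08°C; T = -12.72°C
3700–2600 m, dry descent: Δz = 1.1 km ⇒ ΔT = +10.56°C; T = -2.16°C
Net change vs windward start: -2.16 − 9.6 = -11.76°C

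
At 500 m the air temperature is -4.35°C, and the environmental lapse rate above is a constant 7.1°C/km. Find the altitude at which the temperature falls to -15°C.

Height above start = (-4.35 − (-15)) / 7.1 = 1.5 km
Altitude = 500 m + 1500 m = 2000 m

2000 m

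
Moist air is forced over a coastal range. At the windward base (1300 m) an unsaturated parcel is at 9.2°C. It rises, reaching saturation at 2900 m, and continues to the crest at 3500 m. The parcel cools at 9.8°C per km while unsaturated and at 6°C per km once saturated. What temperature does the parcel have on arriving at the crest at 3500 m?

1300 → 2900 m (dry, 9.8°C/km): ΔT = -9.8 × 1.6 = -15.68°C → T = -6.48°C
2900 → 3500 m (saturated, 6°C/km): ΔT = -6 × 0.6 = -3.6°C → T = -10.08°C

-10.08°C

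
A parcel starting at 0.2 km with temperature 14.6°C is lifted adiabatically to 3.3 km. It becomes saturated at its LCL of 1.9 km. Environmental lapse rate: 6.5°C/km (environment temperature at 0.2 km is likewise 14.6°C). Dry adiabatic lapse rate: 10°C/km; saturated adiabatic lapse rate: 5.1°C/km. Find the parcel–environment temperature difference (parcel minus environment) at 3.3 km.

-3.99°C (parcel cooler than environment)

Parcel:
  200–1900 m, dry: Δz = 1.7 km ⇒ ΔT = -17°C; T = -2.4°C
  1900–3300 m, saturated: Δz = 1.4 km ⇒ ΔT = -7.14°C; T = -9.54°C
Environment:
  200–3300 m, environment: Δz = 3.1 km ⇒ ΔT = -20.15°C; T = -5.55°C
T_parcel − T_env = -9.54 − (-5.55) = -3.99°C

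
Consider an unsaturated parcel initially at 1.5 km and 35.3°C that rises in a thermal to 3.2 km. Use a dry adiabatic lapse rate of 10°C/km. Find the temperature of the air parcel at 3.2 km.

18.3°C

1500–3200 m, dry adiabatic: Δz = 1.7 km ⇒ ΔT = -17°C; T = 18.3°C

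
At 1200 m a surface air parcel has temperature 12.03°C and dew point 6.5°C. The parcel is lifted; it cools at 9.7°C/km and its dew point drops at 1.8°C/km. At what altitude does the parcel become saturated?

1900 m

T and T_d converge at 9.7 − 1.8 = 7.9°C per km
Height above start = (12.03 − 6.5) / 7.9 = 0.7 km
LCL altitude = 1200 m + 700 m = 1900 m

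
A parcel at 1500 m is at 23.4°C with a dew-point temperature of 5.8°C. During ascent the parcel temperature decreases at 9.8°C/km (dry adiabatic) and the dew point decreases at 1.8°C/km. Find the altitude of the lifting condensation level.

T and T_d converge at 9.8 − 1.8 = 8°C per km
Height above start = (23.4 − 5.8) / 8 = 2.2 km
LCL altitude = 1500 m + 2200 m = 3700 m

3700 m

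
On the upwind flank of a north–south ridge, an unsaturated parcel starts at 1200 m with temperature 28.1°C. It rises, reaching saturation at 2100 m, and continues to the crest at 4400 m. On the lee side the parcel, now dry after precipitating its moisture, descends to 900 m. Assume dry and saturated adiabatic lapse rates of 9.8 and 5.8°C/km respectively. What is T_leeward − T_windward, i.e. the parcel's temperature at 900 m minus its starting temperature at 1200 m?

Dry to 2100 m: -9.8 × 0.9 km = -8.82°C, so T = 19.28°C.
Saturated to 4400 m: -5.8 × 2.3 km = -13.34°C, so T = 5.94°C.
Dry descent to 900 m: +9.8 × 3.5 km = +34.3°C, so T = 40.24°C.
Net change vs windward start: 40.24 − 28.1 = +12.14°C

+12.14°C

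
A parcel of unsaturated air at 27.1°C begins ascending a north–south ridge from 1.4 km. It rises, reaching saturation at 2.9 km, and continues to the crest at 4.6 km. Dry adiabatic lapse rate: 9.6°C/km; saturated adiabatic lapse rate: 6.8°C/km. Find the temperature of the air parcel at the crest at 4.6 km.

1400 → 2900 m (dry, 9.6°C/km): ΔT = -9.6 × 1.5 = -14.4°C → T = 12.7°C
2900 → 4600 m (saturated, 6.8°C/km): ΔT = -6.8 × 1.7 = -11.56°C → T = 1.14°C

1.14°C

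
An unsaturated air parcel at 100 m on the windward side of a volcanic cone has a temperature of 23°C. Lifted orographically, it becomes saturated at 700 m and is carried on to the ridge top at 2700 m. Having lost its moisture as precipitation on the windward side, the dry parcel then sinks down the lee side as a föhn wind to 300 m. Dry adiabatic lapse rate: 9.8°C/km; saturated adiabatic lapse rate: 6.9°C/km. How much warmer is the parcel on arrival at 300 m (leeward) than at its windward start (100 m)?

+3.84°C

100 → 700 m (dry, 9.8°C/km): ΔT = -9.8 × 0.6 = -5.88°C → T = 17.12°C
700 → 2700 m (saturated, 6.9°C/km): ΔT = -6.9 × 2 = -13.8°C → T = 3.32°C
2700 → 300 m (dry descent, 9.8°C/km): ΔT = +9.8 × 2.4 = +23.52°C → T = 26.84°C
Net change vs windward start: 26.84 − 23 = +3.84°C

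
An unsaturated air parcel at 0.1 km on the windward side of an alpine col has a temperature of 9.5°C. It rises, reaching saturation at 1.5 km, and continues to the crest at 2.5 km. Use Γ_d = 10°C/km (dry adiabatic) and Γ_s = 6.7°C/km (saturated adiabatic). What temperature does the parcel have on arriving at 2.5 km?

-11.2°C

From 100 m to 1500 m (dry): cools by 10 × 1.4 = 14°C, giving -4.5°C.
From 1500 m to 2500 m (saturated): cools by 6.7 × 1 = 6.7°C, giving -11.2°C.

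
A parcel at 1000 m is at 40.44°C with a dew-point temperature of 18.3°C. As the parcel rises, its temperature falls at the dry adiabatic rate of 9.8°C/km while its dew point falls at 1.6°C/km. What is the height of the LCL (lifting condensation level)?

3700 m

T and T_d converge at 9.8 − 1.6 = 8.2°C per km
Height above start = (40.44 − 18.3) / 8.2 = 2.7 km
LCL altitude = 1000 m + 2700 m = 3700 m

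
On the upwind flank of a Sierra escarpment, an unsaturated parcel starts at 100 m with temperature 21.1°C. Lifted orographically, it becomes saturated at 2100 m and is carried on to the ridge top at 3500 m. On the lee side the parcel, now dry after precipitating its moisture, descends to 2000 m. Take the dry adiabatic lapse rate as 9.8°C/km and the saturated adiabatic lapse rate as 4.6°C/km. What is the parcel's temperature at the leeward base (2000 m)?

Dry to 2100 m: -9.8 × 2 km = -19.6°C, so T = 1.5°C.
Saturated to 3500 m: -4.6 × 1.4 km = -6.44°C, so T = -4.94°C.
Dry descent to 2000 m: +9.8 × 1.5 km = +14.7°C, so T = 9.76°C.

9.76°C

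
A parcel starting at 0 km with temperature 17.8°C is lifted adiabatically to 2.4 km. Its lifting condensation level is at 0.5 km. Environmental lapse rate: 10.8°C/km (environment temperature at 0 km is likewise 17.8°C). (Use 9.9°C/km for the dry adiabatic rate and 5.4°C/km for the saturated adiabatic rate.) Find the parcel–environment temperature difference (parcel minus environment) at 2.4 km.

Parcel:
  Dry to 500 m: -9.9 × 0.5 km = -4.95°C, so T = 12.85°C.
  Saturated to 2400 m: -5.4 × 1.9 km = -10.26°C, so T = 2.59°C.
Environment:
  Environment to 2400 m: -10.8 × 2.4 km = -25.92°C, so T = -8.12°C.
T_parcel − T_env = 2.59 − (-8.12) = +10.71°C

+10.71°C (parcel warmer than environment)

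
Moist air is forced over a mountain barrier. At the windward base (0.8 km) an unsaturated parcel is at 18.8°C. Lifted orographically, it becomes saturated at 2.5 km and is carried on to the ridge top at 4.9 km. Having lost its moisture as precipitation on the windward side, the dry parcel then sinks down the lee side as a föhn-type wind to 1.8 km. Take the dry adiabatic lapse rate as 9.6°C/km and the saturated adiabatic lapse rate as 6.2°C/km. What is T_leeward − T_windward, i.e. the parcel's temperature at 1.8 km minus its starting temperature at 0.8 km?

-1.44°C

From 800 m to 2500 m (dry): cools by 9.6 × 1.7 = 16.32°C, giving 2.48°C.
From 2500 m to 4900 m (saturated): cools by 6.2 × 2.4 = 14.88°C, giving -12.4°C.
From 4900 m to 1800 m (dry descent): warms by 9.6 × 3.1 = 29.76°C, giving 17.36°C.
Net change vs windward start: 17.36 − 18.8 = -1.44°C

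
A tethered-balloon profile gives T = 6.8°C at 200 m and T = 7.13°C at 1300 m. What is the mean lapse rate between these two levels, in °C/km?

-0.3°C/km

Γ = −ΔT/Δz = (6.8 − 7.13) / (1300 − 200) m
  = -0.33°C / 1.1 km = -0.3°C/km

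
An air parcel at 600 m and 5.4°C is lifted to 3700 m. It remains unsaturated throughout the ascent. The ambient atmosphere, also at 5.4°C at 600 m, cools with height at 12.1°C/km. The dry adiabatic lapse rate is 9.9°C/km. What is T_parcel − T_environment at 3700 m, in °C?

Parcel:
  600 → 3700 m (dry, 9.9°C/km): ΔT = -9.9 × 3.1 = -30.69°C → T = -25.29°C
Environment:
  600 → 3700 m (environment, 12.1°C/km): ΔT = -12.1 × 3.1 = -37.51°C → T = -32.11°C
T_parcel − T_env = -25.29 − (-32.11) = +6.82°C

+6.82°C (parcel warmer than environment)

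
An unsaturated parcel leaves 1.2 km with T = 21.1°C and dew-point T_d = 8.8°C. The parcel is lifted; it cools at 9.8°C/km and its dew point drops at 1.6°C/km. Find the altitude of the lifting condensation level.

T and T_d converge at 9.8 − 1.6 = 8.2°C per km
Height above start = (21.1 − 8.8) / 8.2 = 1.5 km
LCL altitude = 1200 m + 1500 m = 2700 m

2.7 km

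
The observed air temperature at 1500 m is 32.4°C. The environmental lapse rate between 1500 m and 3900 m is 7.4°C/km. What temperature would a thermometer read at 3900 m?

14.64°C

Environmental to 3900 m: -7.4 × 2.4 km = -17.76°C, so T = 14.64°C.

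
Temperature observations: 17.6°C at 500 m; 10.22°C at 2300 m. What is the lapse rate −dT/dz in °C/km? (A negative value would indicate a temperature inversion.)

4.1°C/km

Γ = −ΔT/Δz = (17.6 − 10.22) / (2300 − 500) m
  = 7.38°C / 1.8 km = 4.1°C/km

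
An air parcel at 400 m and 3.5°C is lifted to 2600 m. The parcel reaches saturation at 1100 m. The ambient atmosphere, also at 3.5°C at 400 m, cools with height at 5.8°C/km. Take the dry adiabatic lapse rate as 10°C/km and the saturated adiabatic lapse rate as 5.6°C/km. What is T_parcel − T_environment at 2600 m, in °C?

Parcel:
  Dry to 1100 m: -10 × 0.7 km = -7°C, so T = -3.5°C.
  Saturated to 2600 m: -5.6 × 1.5 km = -8.4°C, so T = -11.9°C.
Environment:
  Environment to 2600 m: -5.8 × 2.2 km = -12.76°C, so T = -9.26°C.
T_parcel − T_env = -11.9 − (-9.26) = -2.64°C

-2.64°C (parcel cooler than environment)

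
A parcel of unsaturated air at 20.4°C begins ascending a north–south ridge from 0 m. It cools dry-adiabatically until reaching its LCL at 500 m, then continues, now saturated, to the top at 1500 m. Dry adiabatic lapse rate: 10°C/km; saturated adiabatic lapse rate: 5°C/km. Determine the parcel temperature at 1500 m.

From 0 m to 500 m (dry): cools by 10 × 0.5 = 5°C, giving 15.4°C.
From 500 m to 1500 m (saturated): cools by 5 × 1 = 5°C, giving 10.4°C.

10.4°C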